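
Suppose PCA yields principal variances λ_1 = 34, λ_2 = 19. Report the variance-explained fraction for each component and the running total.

Step 1 — total variance = trace(Sigma) = Σ λ_i = 34 + 19 = 53.

Step 2 — fraction explained by component i = λ_i / Σ λ:
  PC1: 34/53 = 0.6415
  PC2: 19/53 = 0.3585

Step 3 — cumulative fraction after k components = (λ_1 + ... + λ_k) / Σ λ:
  k = 1: 34/53 = 0.6415
  k = 2: (34 + 19)/53 = 53/53 = 1

Summary (fraction, with percent):

explained: PC1 0.6415 (64.15%), PC2 0.3585 (35.85%);  cumulative: 0.6415, 1


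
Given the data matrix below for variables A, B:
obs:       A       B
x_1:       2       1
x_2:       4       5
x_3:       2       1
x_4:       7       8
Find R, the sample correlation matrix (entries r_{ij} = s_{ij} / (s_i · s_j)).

Step 1 — column means:
  mean(A) = (2 + 4 + 2 + 7) / 4 = 15/4 = 3.75
  mean(B) = (1 + 5 + 1 + 8) / 4 = 15/4 = 3.75

Step 2 — sample variances and covariances s[i,j] = (1/(n-1)) · Σ_k (x_{k,i} - mean_i) · (x_{k,j} - mean_j), with n-1 = 3:
  s[A,A] = ((-1.75)·(-1.75) + (0.25)·(0.25) + (-1.75)·(-1.75) + (3.25)·(3.25)) / 3 = 16.75/3 = 5.5833
  s[A,B] = ((-1.75)·(-2.75) + (0.25)·(1.25) + (-1.75)·(-2.75) + (3.25)·(4.25)) / 3 = 23.75/3 = 7.9167
  s[B,B] = ((-2.75)·(-2.75) + (1.25)·(1.25) + (-2.75)·(-2.75) + (4.25)·(4.25)) / 3 = 34.75/3 = 11.5833
  Sample standard deviations s_i = √(s[i,i]):
  s(A) = √(5.5833) = 2.3629
  s(B) = √(11.5833) = 3.4034

Step 3 — r_{ij} = s_{ij} / (s_i · s_j):
  r[A,A] = 1 (diagonal).
  r[A,B] = 7.9167 / (2.3629 · 3.4034) = 7.9167 / 8.042 = 0.9844
  r[B,B] = 1 (diagonal).

R is symmetric with unit diagonal. Assembling:

R = [[1, 0.9844],
 [0.9844, 1]]


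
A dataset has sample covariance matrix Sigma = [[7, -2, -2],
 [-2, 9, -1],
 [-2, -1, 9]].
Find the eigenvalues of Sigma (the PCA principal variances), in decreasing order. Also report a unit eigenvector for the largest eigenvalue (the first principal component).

Step 1 — characteristic polynomial p(λ) = det(λI - Sigma) = λ³ - tr·λ² + c_1·λ - det, where tr = trace, c_1 = sum of the principal 2×2 minors, det = det(Sigma):
  tr = 7 + 9 + 9 = 25,
  c_1 = (7·9 - (-2)²) + (7·9 - (-2)²) + (9·9 - (-1)²) = 59 + 59 + 80 = 198,
  det = 7·(9·9 - (-1)²) - (-2)·((-2)·9 - (-1)·(-2)) + (-2)·((-2)·(-1) - 9·(-2)) = 7·(80) - (-2)·(-20) + (-2)·(20) = 480.
  So p(λ) = λ³ - 25λ² + 198λ - 480.
Step 2 — look for an integer root (rational root theorem: any rational root is an integer divisor of 480). Testing λ = 10:
  p(10) = 1000 - 2500 + 1980 - 480 = 0  ✓
  Dividing out (λ - 10): p(λ) = (λ - 10)(λ² - 15λ + 48).
Step 3 — remaining eigenvalues from the quadratic λ² - 15λ + 48 = 0:
  Δ = 15² - 4·48 = 225 - 192 = 33,  λ = (15 ± √33)/2 = (15 ± 5.7446)/2 ≈ 10.3723 or 4.6277.
  Sorted: λ_1 = 10.3723,  λ_2 = 10,  λ_3 = 4.6277  (check: sum = 25 = tr ✓).

Step 4 — unit eigenvector for λ_1 ≈ 10.3723: v spans the null space of (Sigma - λ_1 I), whose rows are
  r_1 = (-3.3723, -2, -2),  r_2 = (-2, -1.3723, -1),  r_3 = (-2, -1, -1.3723).
  v is orthogonal to every row, so take v ∝ r_1 × r_2 = ((-2)·(-1) - (-2)·(-1.3723), (-2)·(-2) - (-3.3723)·(-1), (-3.3723)·(-1.3723) - (-2)·(-2)) ≈ (-0.7446, 0.6277, 0.6277).
  Rescale (multiply by -1 so the first nonzero entry is positive): u = (0.7446, -0.6277, -0.6277).
  ||u|| = √((0.7446)² + (-0.6277)² + (-0.6277)²) = √(1.3424) ≈ 1.1586,  v_1 = u/||u|| ≈ (0.6426, -0.5418, -0.5418) (||v_1|| = 1).

λ_1 = 10.3723,  λ_2 = 10,  λ_3 = 4.6277;  v_1 ≈ (0.6426, -0.5418, -0.5418)


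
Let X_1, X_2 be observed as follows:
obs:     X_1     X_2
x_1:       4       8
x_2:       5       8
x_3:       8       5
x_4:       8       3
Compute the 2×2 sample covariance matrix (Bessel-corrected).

Step 1 — column means:
  mean(X_1) = (4 + 5 + 8 + 8) / 4 = 25/4 = 6.25
  mean(X_2) = (8 + 8 + 5 + 3) / 4 = 24/4 = 6

Step 2 — sample covariance S[i,j] = (1/(n-1)) · Σ_k (x_{k,i} - mean_i) · (x_{k,j} - mean_j), with n-1 = 3.
  S[X_1,X_1] = ((-2.25)·(-2.25) + (-1.25)·(-1.25) + (1.75)·(1.75) + (1.75)·(1.75)) / 3 = 12.75/3 = 4.25
  S[X_1,X_2] = ((-2.25)·(2) + (-1.25)·(2) + (1.75)·(-1) + (1.75)·(-3)) / 3 = -14/3 = -4.6667
  S[X_2,X_2] = ((2)·(2) + (2)·(2) + (-1)·(-1) + (-3)·(-3)) / 3 = 18/3 = 6

S is symmetric (S[j,i] = S[i,j]). Assembling:

S = [[4.25, -4.6667],
 [-4.6667, 6]]


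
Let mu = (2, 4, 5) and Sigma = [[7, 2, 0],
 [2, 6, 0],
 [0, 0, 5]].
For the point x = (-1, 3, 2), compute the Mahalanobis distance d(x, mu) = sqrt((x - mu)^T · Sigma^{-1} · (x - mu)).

Step 1 — centre the observation: (x - mu) = (-3, -1, -3).

Step 2 — invert Sigma (cofactor / det for 3×3, or solve directly):
  Sigma^{-1} = [[0.1579, -0.0526, 0],
 [-0.0526, 0.1842, 0],
 [0, 0, 0.2]].

Step 3 — form the quadratic (x - mu)^T · Sigma^{-1} · (x - mu):
  Sigma^{-1} · (x - mu) = (-0.4211, -0.0263, -0.6).
  (x - mu)^T · [Sigma^{-1} · (x - mu)] = (-3)·(-0.4211) + (-1)·(-0.0263) + (-3)·(-0.6) = 3.0895.

Step 4 — take square root: d = √(3.0895) ≈ 1.7577.

d(x, mu) = √(3.0895) ≈ 1.7577


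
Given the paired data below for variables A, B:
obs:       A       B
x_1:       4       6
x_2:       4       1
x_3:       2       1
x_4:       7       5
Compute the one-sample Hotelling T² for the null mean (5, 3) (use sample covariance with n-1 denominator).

Step 1 — sample mean vector:
  mean(A) = (4 + 4 + 2 + 7) / 4 = 17/4 = 4.25
  mean(B) = (6 + 1 + 1 + 5) / 4 = 13/4 = 3.25
  x̄ = (4.25, 3.25),  deviation x̄ - mu_0 = (4.25, 3.25) - (5, 3) = (-0.75, 0.25).

Step 2 — sample covariance matrix, S[i,j] = (1/(n-1)) · Σ_k (x_{k,i} - mean_i) · (x_{k,j} - mean_j), divisor n-1 = 3:
  S[A,A] = ((-0.25)·(-0.25) + (-0.25)·(-0.25) + (-2.25)·(-2.25) + (2.75)·(2.75)) / 3 = 12.75/3 = 4.25
  S[A,B] = ((-0.25)·(2.75) + (-0.25)·(-2.25) + (-2.25)·(-2.25) + (2.75)·(1.75)) / 3 = 9.75/3 = 3.25
  S[B,B] = ((2.75)·(2.75) + (-2.25)·(-2.25) + (-2.25)·(-2.25) + (1.75)·(1.75)) / 3 = 20.75/3 = 6.9167
  S = [[4.25, 3.25],
 [3.25, 6.9167]].

Step 3 — invert S. det(S) = 4.25·6.9167 - (3.25)² = 18.8333.
  S^{-1} = (1/det) · [[d, -b], [-b, a]] = [[0.3673, -0.1726],
 [-0.1726, 0.2257]].

Step 4 — quadratic form (x̄ - mu_0)^T · S^{-1} · (x̄ - mu_0):
  S^{-1} · (x̄ - mu_0) = (-0.3186, 0.1858),
  (x̄ - mu_0)^T · [...] = (-0.75)·(-0.3186) + (0.25)·(0.1858) = 0.2854.

Step 5 — scale by n: T² = 4 · 0.2854 = 1.1416.

T² ≈ 1.1416


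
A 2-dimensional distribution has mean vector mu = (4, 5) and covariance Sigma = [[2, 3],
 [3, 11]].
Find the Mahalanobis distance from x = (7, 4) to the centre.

Step 1 — centre the observation: (x - mu) = (3, -1).

Step 2 — invert Sigma. det(Sigma) = 2·11 - (3)² = 13.
  Sigma^{-1} = (1/det) · [[d, -b], [-b, a]] = [[0.8462, -0.2308],
 [-0.2308, 0.1538]].

Step 3 — form the quadratic (x - mu)^T · Sigma^{-1} · (x - mu):
  Sigma^{-1} · (x - mu) = (2.7692, -0.8462).
  (x - mu)^T · [Sigma^{-1} · (x - mu)] = (3)·(2.7692) + (-1)·(-0.8462) = 9.1538.

Step 4 — take square root: d = √(9.1538) ≈ 3.0255.

d(x, mu) = √(9.1538) ≈ 3.0255


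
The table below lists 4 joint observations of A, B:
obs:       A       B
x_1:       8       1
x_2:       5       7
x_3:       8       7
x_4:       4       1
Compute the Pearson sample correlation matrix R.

Step 1 — column means:
  mean(A) = (8 + 5 + 8 + 4) / 4 = 25/4 = 6.25
  mean(B) = (1 + 7 + 7 + 1) / 4 = 16/4 = 4

Step 2 — sample variances and covariances s[i,j] = (1/(n-1)) · Σ_k (x_{k,i} - mean_i) · (x_{k,j} - mean_j), with n-1 = 3:
  s[A,A] = ((1.75)·(1.75) + (-1.25)·(-1.25) + (1.75)·(1.75) + (-2.25)·(-2.25)) / 3 = 12.75/3 = 4.25
  s[A,B] = ((1.75)·(-3) + (-1.25)·(3) + (1.75)·(3) + (-2.25)·(-3)) / 3 = 3/3 = 1
  s[B,B] = ((-3)·(-3) + (3)·(3) + (3)·(3) + (-3)·(-3)) / 3 = 36/3 = 12
  Sample standard deviations s_i = √(s[i,i]):
  s(A) = √(4.25) = 2.0616
  s(B) = √(12) = 3.4641

Step 3 — r_{ij} = s_{ij} / (s_i · s_j):
  r[A,A] = 1 (diagonal).
  r[A,B] = 1 / (2.0616 · 3.4641) = 1 / 7.1414 = 0.14
  r[B,B] = 1 (diagonal).

R is symmetric with unit diagonal. Assembling:

R = [[1, 0.14],
 [0.14, 1]]


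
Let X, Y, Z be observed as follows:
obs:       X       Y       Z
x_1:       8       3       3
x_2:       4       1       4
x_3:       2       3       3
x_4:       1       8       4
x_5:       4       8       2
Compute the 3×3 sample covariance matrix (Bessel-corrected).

Step 1 — column means:
  mean(X) = (8 + 4 + 2 + 1 + 4) / 5 = 19/5 = 3.8
  mean(Y) = (3 + 1 + 3 + 8 + 8) / 5 = 23/5 = 4.6
  mean(Z) = (3 + 4 + 3 + 4 + 2) / 5 = 16/5 = 3.2

Step 2 — sample covariance S[i,j] = (1/(n-1)) · Σ_k (x_{k,i} - mean_i) · (x_{k,j} - mean_j), with n-1 = 4.
  S[X,X] = ((4.2)·(4.2) + (0.2)·(0.2) + (-1.8)·(-1.8) + (-2.8)·(-2.8) + (0.2)·(0.2)) / 4 = 28.8/4 = 7.2
  S[X,Y] = ((4.2)·(-1.6) + (0.2)·(-3.6) + (-1.8)·(-1.6) + (-2.8)·(3.4) + (0.2)·(3.4)) / 4 = -13.4/4 = -3.35
  S[X,Z] = ((4.2)·(-0.2) + (0.2)·(0.8) + (-1.8)·(-0.2) + (-2.8)·(0.8) + (0.2)·(-1.2)) / 4 = -2.8/4 = -0.7
  S[Y,Y] = ((-1.6)·(-1.6) + (-3.6)·(-3.6) + (-1.6)·(-1.6) + (3.4)·(3.4) + (3.4)·(3.4)) / 4 = 41.2/4 = 10.3
  S[Y,Z] = ((-1.6)·(-0.2) + (-3.6)·(0.8) + (-1.6)·(-0.2) + (3.4)·(0.8) + (3.4)·(-1.2)) / 4 = -3.6/4 = -0.9
  S[Z,Z] = ((-0.2)·(-0.2) + (0.8)·(0.8) + (-0.2)·(-0.2) + (0.8)·(0.8) + (-1.2)·(-1.2)) / 4 = 2.8/4 = 0.7

S is symmetric (S[j,i] = S[i,j]). Assembling:

S = [[7.2, -3.35, -0.7],
 [-3.35, 10.3, -0.9],
 [-0.7, -0.9, 0.7]]


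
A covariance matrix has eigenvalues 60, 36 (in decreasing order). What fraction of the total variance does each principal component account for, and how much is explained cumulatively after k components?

Step 1 — total variance = trace(Sigma) = Σ λ_i = 60 + 36 = 96.

Step 2 — fraction explained by component i = λ_i / Σ λ:
  PC1: 60/96 = 0.625
  PC2: 36/96 = 0.375

Step 3 — cumulative fraction after k components = (λ_1 + ... + λ_k) / Σ λ:
  k = 1: 60/96 = 0.625
  k = 2: (60 + 36)/96 = 96/96 = 1

Summary (fraction, with percent):

explained: PC1 0.625 (62.5%), PC2 0.375 (37.5%);  cumulative: 0.625, 1


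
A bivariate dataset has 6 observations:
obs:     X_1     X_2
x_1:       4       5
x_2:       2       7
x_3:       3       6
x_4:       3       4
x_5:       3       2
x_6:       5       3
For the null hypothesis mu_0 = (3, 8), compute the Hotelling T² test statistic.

Step 1 — sample mean vector:
  mean(X_1) = (4 + 2 + 3 + 3 + 3 + 5) / 6 = 20/6 = 3.3333
  mean(X_2) = (5 + 7 + 6 + 4 + 2 + 3) / 6 = 27/6 = 4.5
  x̄ = (3.3333, 4.5),  deviation x̄ - mu_0 = (3.3333, 4.5) - (3, 8) = (0.3333, -3.5).

Step 2 — sample covariance matrix, S[i,j] = (1/(n-1)) · Σ_k (x_{k,i} - mean_i) · (x_{k,j} - mean_j), divisor n-1 = 5:
  S[X_1,X_1] = ((0.6667)·(0.6667) + (-1.3333)·(-1.3333) + (-0.3333)·(-0.3333) + (-0.3333)·(-0.3333) + (-0.3333)·(-0.3333) + (1.6667)·(1.6667)) / 5 = 5.3333/5 = 1.0667
  S[X_1,X_2] = ((0.6667)·(0.5) + (-1.3333)·(2.5) + (-0.3333)·(1.5) + (-0.3333)·(-0.5) + (-0.3333)·(-2.5) + (1.6667)·(-1.5)) / 5 = -5/5 = -1
  S[X_2,X_2] = ((0.5)·(0.5) + (2.5)·(2.5) + (1.5)·(1.5) + (-0.5)·(-0.5) + (-2.5)·(-2.5) + (-1.5)·(-1.5)) / 5 = 17.5/5 = 3.5
  S = [[1.0667, -1],
 [-1, 3.5]].

Step 3 — invert S. det(S) = 1.0667·3.5 - (-1)² = 2.7333.
  S^{-1} = (1/det) · [[d, -b], [-b, a]] = [[1.2805, 0.3659],
 [0.3659, 0.3902]].

Step 4 — quadratic form (x̄ - mu_0)^T · S^{-1} · (x̄ - mu_0):
  S^{-1} · (x̄ - mu_0) = (-0.8537, -1.2439),
  (x̄ - mu_0)^T · [...] = (0.3333)·(-0.8537) + (-3.5)·(-1.2439) = 4.0691.

Step 5 — scale by n: T² = 6 · 4.0691 = 24.4146.

T² ≈ 24.4146


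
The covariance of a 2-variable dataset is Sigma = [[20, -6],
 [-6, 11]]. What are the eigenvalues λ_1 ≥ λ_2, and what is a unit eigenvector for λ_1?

Step 1 — characteristic polynomial of 2×2 Sigma:
  det(Sigma - λI) = λ² - trace · λ + det = 0.
  trace = 20 + 11 = 31, det = 20·11 - (-6)² = 184.
Step 2 — discriminant:
  Δ = trace² - 4·det = 961 - 736 = 225.
Step 3 — eigenvalues:
  λ = (trace ± √Δ)/2 = (31 ± 15)/2,
  λ_1 = 23,  λ_2 = 8.

Step 4 — unit eigenvector for λ_1: solve (Sigma - λ_1 I)v = 0. First row:
  (20 - 23)·v_x + (-6)·v_y = 0, i.e. (-3)·v_x + (-6)·v_y = 0,
  so v ∝ (b, λ_1 - a) = (-6, 3); multiply by -1 so the first entry is positive: u = (6, -3).
  ||u|| = √((6)² + (-3)²) = √(45) ≈ 6.7082,
  v_1 = u/||u|| ≈ (0.8944, -0.4472) (||v_1|| = 1).

λ_1 = 23,  λ_2 = 8;  v_1 ≈ (0.8944, -0.4472)


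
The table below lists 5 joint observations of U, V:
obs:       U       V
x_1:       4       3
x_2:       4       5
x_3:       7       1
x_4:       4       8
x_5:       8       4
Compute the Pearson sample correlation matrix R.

Step 1 — column means:
  mean(U) = (4 + 4 + 7 + 4 + 8) / 5 = 27/5 = 5.4
  mean(V) = (3 + 5 + 1 + 8 + 4) / 5 = 21/5 = 4.2

Step 2 — sample variances and covariances s[i,j] = (1/(n-1)) · Σ_k (x_{k,i} - mean_i) · (x_{k,j} - mean_j), with n-1 = 4:
  s[U,U] = ((-1.4)·(-1.4) + (-1.4)·(-1.4) + (1.6)·(1.6) + (-1.4)·(-1.4) + (2.6)·(2.6)) / 4 = 15.2/4 = 3.8
  s[U,V] = ((-1.4)·(-1.2) + (-1.4)·(0.8) + (1.6)·(-3.2) + (-1.4)·(3.8) + (2.6)·(-0.2)) / 4 = -10.4/4 = -2.6
  s[V,V] = ((-1.2)·(-1.2) + (0.8)·(0.8) + (-3.2)·(-3.2) + (3.8)·(3.8) + (-0.2)·(-0.2)) / 4 = 26.8/4 = 6.7
  Sample standard deviations s_i = √(s[i,i]):
  s(U) = √(3.8) = 1.9494
  s(V) = √(6.7) = 2.5884

Step 3 — r_{ij} = s_{ij} / (s_i · s_j):
  r[U,U] = 1 (diagonal).
  r[U,V] = -2.6 / (1.9494 · 2.5884) = -2.6 / 5.0458 = -0.5153
  r[V,V] = 1 (diagonal).

R is symmetric with unit diagonal. Assembling:

R = [[1, -0.5153],
 [-0.5153, 1]]


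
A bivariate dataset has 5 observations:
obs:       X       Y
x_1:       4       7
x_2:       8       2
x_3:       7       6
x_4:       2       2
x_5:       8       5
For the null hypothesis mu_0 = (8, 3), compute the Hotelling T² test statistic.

Step 1 — sample mean vector:
  mean(X) = (4 + 8 + 7 + 2 + 8) / 5 = 29/5 = 5.8
  mean(Y) = (7 + 2 + 6 + 2 + 5) / 5 = 22/5 = 4.4
  x̄ = (5.8, 4.4),  deviation x̄ - mu_0 = (5.8, 4.4) - (8, 3) = (-2.2, 1.4).

Step 2 — sample covariance matrix, S[i,j] = (1/(n-1)) · Σ_k (x_{k,i} - mean_i) · (x_{k,j} - mean_j), divisor n-1 = 4:
  S[X,X] = ((-1.8)·(-1.8) + (2.2)·(2.2) + (1.2)·(1.2) + (-3.8)·(-3.8) + (2.2)·(2.2)) / 4 = 28.8/4 = 7.2
  S[X,Y] = ((-1.8)·(2.6) + (2.2)·(-2.4) + (1.2)·(1.6) + (-3.8)·(-2.4) + (2.2)·(0.6)) / 4 = 2.4/4 = 0.6
  S[Y,Y] = ((2.6)·(2.6) + (-2.4)·(-2.4) + (1.6)·(1.6) + (-2.4)·(-2.4) + (0.6)·(0.6)) / 4 = 21.2/4 = 5.3
  S = [[7.2, 0.6],
 [0.6, 5.3]].

Step 3 — invert S. det(S) = 7.2·5.3 - (0.6)² = 37.8.
  S^{-1} = (1/det) · [[d, -b], [-b, a]] = [[0.1402, -0.0159],
 [-0.0159, 0.1905]].

Step 4 — quadratic form (x̄ - mu_0)^T · S^{-1} · (x̄ - mu_0):
  S^{-1} · (x̄ - mu_0) = (-0.3307, 0.3016),
  (x̄ - mu_0)^T · [...] = (-2.2)·(-0.3307) + (1.4)·(0.3016) = 1.1497.

Step 5 — scale by n: T² = 5 · 1.1497 = 5.7487.

T² ≈ 5.7487


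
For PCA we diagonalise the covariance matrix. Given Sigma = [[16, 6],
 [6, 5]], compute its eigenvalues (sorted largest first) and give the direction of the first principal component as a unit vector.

Step 1 — characteristic polynomial of 2×2 Sigma:
  det(Sigma - λI) = λ² - trace · λ + det = 0.
  trace = 16 + 5 = 21, det = 16·5 - (6)² = 44.
Step 2 — discriminant:
  Δ = trace² - 4·det = 441 - 176 = 265.
Step 3 — eigenvalues:
  λ = (trace ± √Δ)/2 = (21 ± 16.2788)/2,
  λ_1 = 18.6394,  λ_2 = 2.3606.

Step 4 — unit eigenvector for λ_1: solve (Sigma - λ_1 I)v = 0. First row:
  (16 - 18.6394)·v_x + (6)·v_y = 0, i.e. (-2.6394)·v_x + (6)·v_y = 0,
  so v ∝ (b, λ_1 - a) = (6, 2.6394) = u.
  ||u|| = √((6)² + (2.6394)²) = √(42.9665) ≈ 6.5549,
  v_1 = u/||u|| ≈ (0.9153, 0.4027) (||v_1|| = 1).

λ_1 = 18.6394,  λ_2 = 2.3606;  v_1 ≈ (0.9153, 0.4027)


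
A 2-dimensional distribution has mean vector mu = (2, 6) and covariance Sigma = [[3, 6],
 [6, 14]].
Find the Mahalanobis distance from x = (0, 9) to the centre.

Step 1 — centre the observation: (x - mu) = (-2, 3).

Step 2 — invert Sigma. det(Sigma) = 3·14 - (6)² = 6.
  Sigma^{-1} = (1/det) · [[d, -b], [-b, a]] = [[2.3333, -1],
 [-1, 0.5]].

Step 3 — form the quadratic (x - mu)^T · Sigma^{-1} · (x - mu):
  Sigma^{-1} · (x - mu) = (-7.6667, 3.5).
  (x - mu)^T · [Sigma^{-1} · (x - mu)] = (-2)·(-7.6667) + (3)·(3.5) = 25.8333.

Step 4 — take square root: d = √(25.8333) ≈ 5.0827.

d(x, mu) = √(25.8333) ≈ 5.0827


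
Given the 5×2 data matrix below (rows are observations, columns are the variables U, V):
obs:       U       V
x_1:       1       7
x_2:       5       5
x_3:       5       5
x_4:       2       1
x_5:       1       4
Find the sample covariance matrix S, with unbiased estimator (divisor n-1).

Step 1 — column means:
  mean(U) = (1 + 5 + 5 + 2 + 1) / 5 = 14/5 = 2.8
  mean(V) = (7 + 5 + 5 + 1 + 4) / 5 = 22/5 = 4.4

Step 2 — sample covariance S[i,j] = (1/(n-1)) · Σ_k (x_{k,i} - mean_i) · (x_{k,j} - mean_j), with n-1 = 4.
  S[U,U] = ((-1.8)·(-1.8) + (2.2)·(2.2) + (2.2)·(2.2) + (-0.8)·(-0.8) + (-1.8)·(-1.8)) / 4 = 16.8/4 = 4.2
  S[U,V] = ((-1.8)·(2.6) + (2.2)·(0.6) + (2.2)·(0.6) + (-0.8)·(-3.4) + (-1.8)·(-0.4)) / 4 = 1.4/4 = 0.35
  S[V,V] = ((2.6)·(2.6) + (0.6)·(0.6) + (0.6)·(0.6) + (-3.4)·(-3.4) + (-0.4)·(-0.4)) / 4 = 19.2/4 = 4.8

S is symmetric (S[j,i] = S[i,j]). Assembling:

S = [[4.2, 0.35],
 [0.35, 4.8]]


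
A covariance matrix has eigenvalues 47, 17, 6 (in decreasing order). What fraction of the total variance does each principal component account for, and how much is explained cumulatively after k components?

Step 1 — total variance = trace(Sigma) = Σ λ_i = 47 + 17 + 6 = 70.

Step 2 — fraction explained by component i = λ_i / Σ λ:
  PC1: 47/70 = 0.6714
  PC2: 17/70 = 0.2429
  PC3: 6/70 = 0.0857

Step 3 — cumulative fraction after k components = (λ_1 + ... + λ_k) / Σ λ:
  k = 1: 47/70 = 0.6714
  k = 2: (47 + 17)/70 = 64/70 = 0.9143
  k = 3: (47 + 17 + 6)/70 = 70/70 = 1

Summary (fraction, with percent):

explained: PC1 0.6714 (67.14%), PC2 0.2429 (24.29%), PC3 0.0857 (8.57%);  cumulative: 0.6714, 0.9143, 1


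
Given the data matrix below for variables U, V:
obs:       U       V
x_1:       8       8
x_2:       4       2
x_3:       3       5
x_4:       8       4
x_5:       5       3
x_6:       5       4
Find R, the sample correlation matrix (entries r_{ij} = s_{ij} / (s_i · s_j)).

Step 1 — column means:
  mean(U) = (8 + 4 + 3 + 8 + 5 + 5) / 6 = 33/6 = 5.5
  mean(V) = (8 + 2 + 5 + 4 + 3 + 4) / 6 = 26/6 = 4.3333

Step 2 — sample variances and covariances s[i,j] = (1/(n-1)) · Σ_k (x_{k,i} - mean_i) · (x_{k,j} - mean_j), with n-1 = 5:
  s[U,U] = ((2.5)·(2.5) + (-1.5)·(-1.5) + (-2.5)·(-2.5) + (2.5)·(2.5) + (-0.5)·(-0.5) + (-0.5)·(-0.5)) / 5 = 21.5/5 = 4.3
  s[U,V] = ((2.5)·(3.6667) + (-1.5)·(-2.3333) + (-2.5)·(0.6667) + (2.5)·(-0.3333) + (-0.5)·(-1.3333) + (-0.5)·(-0.3333)) / 5 = 11/5 = 2.2
  s[V,V] = ((3.6667)·(3.6667) + (-2.3333)·(-2.3333) + (0.6667)·(0.6667) + (-0.3333)·(-0.3333) + (-1.3333)·(-1.3333) + (-0.3333)·(-0.3333)) / 5 = 21.3333/5 = 4.2667
  Sample standard deviations s_i = √(s[i,i]):
  s(U) = √(4.3) = 2.0736
  s(V) = √(4.2667) = 2.0656

Step 3 — r_{ij} = s_{ij} / (s_i · s_j):
  r[U,U] = 1 (diagonal).
  r[U,V] = 2.2 / (2.0736 · 2.0656) = 2.2 / 4.2833 = 0.5136
  r[V,V] = 1 (diagonal).

R is symmetric with unit diagonal. Assembling:

R = [[1, 0.5136],
 [0.5136, 1]]


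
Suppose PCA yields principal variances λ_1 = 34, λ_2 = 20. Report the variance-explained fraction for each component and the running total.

Step 1 — total variance = trace(Sigma) = Σ λ_i = 34 + 20 = 54.

Step 2 — fraction explained by component i = λ_i / Σ λ:
  PC1: 34/54 = 0.6296
  PC2: 20/54 = 0.3704

Step 3 — cumulative fraction after k components = (λ_1 + ... + λ_k) / Σ λ:
  k = 1: 34/54 = 0.6296
  k = 2: (34 + 20)/54 = 54/54 = 1

Summary (fraction, with percent):

explained: PC1 0.6296 (62.96%), PC2 0.3704 (37.04%);  cumulative: 0.6296, 1


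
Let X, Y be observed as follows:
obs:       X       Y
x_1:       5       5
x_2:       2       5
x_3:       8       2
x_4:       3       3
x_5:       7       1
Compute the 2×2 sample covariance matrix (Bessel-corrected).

Step 1 — column means:
  mean(X) = (5 + 2 + 8 + 3 + 7) / 5 = 25/5 = 5
  mean(Y) = (5 + 5 + 2 + 3 + 1) / 5 = 16/5 = 3.2

Step 2 — sample covariance S[i,j] = (1/(n-1)) · Σ_k (x_{k,i} - mean_i) · (x_{k,j} - mean_j), with n-1 = 4.
  S[X,X] = ((0)·(0) + (-3)·(-3) + (3)·(3) + (-2)·(-2) + (2)·(2)) / 4 = 26/4 = 6.5
  S[X,Y] = ((0)·(1.8) + (-3)·(1.8) + (3)·(-1.2) + (-2)·(-0.2) + (2)·(-2.2)) / 4 = -13/4 = -3.25
  S[Y,Y] = ((1.8)·(1.8) + (1.8)·(1.8) + (-1.2)·(-1.2) + (-0.2)·(-0.2) + (-2.2)·(-2.2)) / 4 = 12.8/4 = 3.2

S is symmetric (S[j,i] = S[i,j]). Assembling:

S = [[6.5, -3.25],
 [-3.25, 3.2]]


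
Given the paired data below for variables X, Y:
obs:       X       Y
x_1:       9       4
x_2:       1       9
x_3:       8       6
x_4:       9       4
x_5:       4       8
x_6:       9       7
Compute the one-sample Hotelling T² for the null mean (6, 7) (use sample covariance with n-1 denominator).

Step 1 — sample mean vector:
  mean(X) = (9 + 1 + 8 + 9 + 4 + 9) / 6 = 40/6 = 6.6667
  mean(Y) = (4 + 9 + 6 + 4 + 8 + 7) / 6 = 38/6 = 6.3333
  x̄ = (6.6667, 6.3333),  deviation x̄ - mu_0 = (6.6667, 6.3333) - (6, 7) = (0.6667, -0.6667).

Step 2 — sample covariance matrix, S[i,j] = (1/(n-1)) · Σ_k (x_{k,i} - mean_i) · (x_{k,j} - mean_j), divisor n-1 = 5:
  S[X,X] = ((2.3333)·(2.3333) + (-5.6667)·(-5.6667) + (1.3333)·(1.3333) + (2.3333)·(2.3333) + (-2.6667)·(-2.6667) + (2.3333)·(2.3333)) / 5 = 57.3333/5 = 11.4667
  S[X,Y] = ((2.3333)·(-2.3333) + (-5.6667)·(2.6667) + (1.3333)·(-0.3333) + (2.3333)·(-2.3333) + (-2.6667)·(1.6667) + (2.3333)·(0.6667)) / 5 = -29.3333/5 = -5.8667
  S[Y,Y] = ((-2.3333)·(-2.3333) + (2.6667)·(2.6667) + (-0.3333)·(-0.3333) + (-2.3333)·(-2.3333) + (1.6667)·(1.6667) + (0.6667)·(0.6667)) / 5 = 21.3333/5 = 4.2667
  S = [[11.4667, -5.8667],
 [-5.8667, 4.2667]].

Step 3 — invert S. det(S) = 11.4667·4.2667 - (-5.8667)² = 14.5067.
  S^{-1} = (1/det) · [[d, -b], [-b, a]] = [[0.2941, 0.4044],
 [0.4044, 0.7904]].

Step 4 — quadratic form (x̄ - mu_0)^T · S^{-1} · (x̄ - mu_0):
  S^{-1} · (x̄ - mu_0) = (-0.0735, -0.2574),
  (x̄ - mu_0)^T · [...] = (0.6667)·(-0.0735) + (-0.6667)·(-0.2574) = 0.1225.

Step 5 — scale by n: T² = 6 · 0.1225 = 0.7353.

T² ≈ 0.7353


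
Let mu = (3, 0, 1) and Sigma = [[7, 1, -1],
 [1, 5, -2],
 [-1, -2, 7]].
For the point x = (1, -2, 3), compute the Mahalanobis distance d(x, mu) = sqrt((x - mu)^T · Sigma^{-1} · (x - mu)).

Step 1 — centre the observation: (x - mu) = (-2, -2, 2).

Step 2 — invert Sigma (cofactor / det for 3×3, or solve directly):
  Sigma^{-1} = [[0.1483, -0.0239, 0.0144],
 [-0.0239, 0.2297, 0.0622],
 [0.0144, 0.0622, 0.1627]].

Step 3 — form the quadratic (x - mu)^T · Sigma^{-1} · (x - mu):
  Sigma^{-1} · (x - mu) = (-0.2201, -0.2871, 0.1722).
  (x - mu)^T · [Sigma^{-1} · (x - mu)] = (-2)·(-0.2201) + (-2)·(-0.2871) + (2)·(0.1722) = 1.3589.

Step 4 — take square root: d = √(1.3589) ≈ 1.1657.

d(x, mu) = √(1.3589) ≈ 1.1657


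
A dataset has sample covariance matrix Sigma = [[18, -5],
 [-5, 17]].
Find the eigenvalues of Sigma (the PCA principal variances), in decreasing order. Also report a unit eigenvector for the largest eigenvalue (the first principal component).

Step 1 — characteristic polynomial of 2×2 Sigma:
  det(Sigma - λI) = λ² - trace · λ + det = 0.
  trace = 18 + 17 = 35, det = 18·17 - (-5)² = 281.
Step 2 — discriminant:
  Δ = trace² - 4·det = 1225 - 1124 = 101.
Step 3 — eigenvalues:
  λ = (trace ± √Δ)/2 = (35 ± 10.0499)/2,
  λ_1 = 22.5249,  λ_2 = 12.4751.

Step 4 — unit eigenvector for λ_1: solve (Sigma - λ_1 I)v = 0. First row:
  (18 - 22.5249)·v_x + (-5)·v_y = 0, i.e. (-4.5249)·v_x + (-5)·v_y = 0,
  so v ∝ (b, λ_1 - a) = (-5, 4.5249); multiply by -1 so the first entry is positive: u = (5, -4.5249).
  ||u|| = √((5)² + (-4.5249)²) = √(45.4751) ≈ 6.7435,
  v_1 = u/||u|| ≈ (0.7415, -0.671) (||v_1|| = 1).

λ_1 = 22.5249,  λ_2 = 12.4751;  v_1 ≈ (0.7415, -0.671)


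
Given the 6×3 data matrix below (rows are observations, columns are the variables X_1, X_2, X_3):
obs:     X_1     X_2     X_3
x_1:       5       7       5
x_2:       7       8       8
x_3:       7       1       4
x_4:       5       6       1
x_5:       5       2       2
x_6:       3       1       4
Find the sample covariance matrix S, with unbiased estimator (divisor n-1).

Step 1 — column means:
  mean(X_1) = (5 + 7 + 7 + 5 + 5 + 3) / 6 = 32/6 = 5.3333
  mean(X_2) = (7 + 8 + 1 + 6 + 2 + 1) / 6 = 25/6 = 4.1667
  mean(X_3) = (5 + 8 + 4 + 1 + 2 + 4) / 6 = 24/6 = 4

Step 2 — sample covariance S[i,j] = (1/(n-1)) · Σ_k (x_{k,i} - mean_i) · (x_{k,j} - mean_j), with n-1 = 5.
  S[X_1,X_1] = ((-0.3333)·(-0.3333) + (1.6667)·(1.6667) + (1.6667)·(1.6667) + (-0.3333)·(-0.3333) + (-0.3333)·(-0.3333) + (-2.3333)·(-2.3333)) / 5 = 11.3333/5 = 2.2667
  S[X_1,X_2] = ((-0.3333)·(2.8333) + (1.6667)·(3.8333) + (1.6667)·(-3.1667) + (-0.3333)·(1.8333) + (-0.3333)·(-2.1667) + (-2.3333)·(-3.1667)) / 5 = 7.6667/5 = 1.5333
  S[X_1,X_3] = ((-0.3333)·(1) + (1.6667)·(4) + (1.6667)·(0) + (-0.3333)·(-3) + (-0.3333)·(-2) + (-2.3333)·(0)) / 5 = 8/5 = 1.6
  S[X_2,X_2] = ((2.8333)·(2.8333) + (3.8333)·(3.8333) + (-3.1667)·(-3.1667) + (1.8333)·(1.8333) + (-2.1667)·(-2.1667) + (-3.1667)·(-3.1667)) / 5 = 50.8333/5 = 10.1667
  S[X_2,X_3] = ((2.8333)·(1) + (3.8333)·(4) + (-3.1667)·(0) + (1.8333)·(-3) + (-2.1667)·(-2) + (-3.1667)·(0)) / 5 = 17/5 = 3.4
  S[X_3,X_3] = ((1)·(1) + (4)·(4) + (0)·(0) + (-3)·(-3) + (-2)·(-2) + (0)·(0)) / 5 = 30/5 = 6

S is symmetric (S[j,i] = S[i,j]). Assembling:

S = [[2.2667, 1.5333, 1.6],
 [1.5333, 10.1667, 3.4],
 [1.6, 3.4, 6]]


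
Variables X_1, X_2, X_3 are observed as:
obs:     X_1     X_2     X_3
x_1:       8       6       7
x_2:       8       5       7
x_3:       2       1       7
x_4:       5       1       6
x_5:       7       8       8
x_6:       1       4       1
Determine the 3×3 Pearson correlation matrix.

Step 1 — column means:
  mean(X_1) = (8 + 8 + 2 + 5 + 7 + 1) / 6 = 31/6 = 5.1667
  mean(X_2) = (6 + 5 + 1 + 1 + 8 + 4) / 6 = 25/6 = 4.1667
  mean(X_3) = (7 + 7 + 7 + 6 + 8 + 1) / 6 = 36/6 = 6

Step 2 — sample variances and covariances s[i,j] = (1/(n-1)) · Σ_k (x_{k,i} - mean_i) · (x_{k,j} - mean_j), with n-1 = 5:
  s[X_1,X_1] = ((2.8333)·(2.8333) + (2.8333)·(2.8333) + (-3.1667)·(-3.1667) + (-0.1667)·(-0.1667) + (1.8333)·(1.8333) + (-4.1667)·(-4.1667)) / 5 = 46.8333/5 = 9.3667
  s[X_1,X_2] = ((2.8333)·(1.8333) + (2.8333)·(0.8333) + (-3.1667)·(-3.1667) + (-0.1667)·(-3.1667) + (1.8333)·(3.8333) + (-4.1667)·(-0.1667)) / 5 = 25.8333/5 = 5.1667
  s[X_1,X_3] = ((2.8333)·(1) + (2.8333)·(1) + (-3.1667)·(1) + (-0.1667)·(0) + (1.8333)·(2) + (-4.1667)·(-5)) / 5 = 27/5 = 5.4
  s[X_2,X_2] = ((1.8333)·(1.8333) + (0.8333)·(0.8333) + (-3.1667)·(-3.1667) + (-3.1667)·(-3.1667) + (3.8333)·(3.8333) + (-0.1667)·(-0.1667)) / 5 = 38.8333/5 = 7.7667
  s[X_2,X_3] = ((1.8333)·(1) + (0.8333)·(1) + (-3.1667)·(1) + (-3.1667)·(0) + (3.8333)·(2) + (-0.1667)·(-5)) / 5 = 8/5 = 1.6
  s[X_3,X_3] = ((1)·(1) + (1)·(1) + (1)·(1) + (0)·(0) + (2)·(2) + (-5)·(-5)) / 5 = 32/5 = 6.4
  Sample standard deviations s_i = √(s[i,i]):
  s(X_1) = √(9.3667) = 3.0605
  s(X_2) = √(7.7667) = 2.7869
  s(X_3) = √(6.4) = 2.5298

Step 3 — r_{ij} = s_{ij} / (s_i · s_j):
  r[X_1,X_1] = 1 (diagonal).
  r[X_1,X_2] = 5.1667 / (3.0605 · 2.7869) = 5.1667 / 8.5292 = 0.6058
  r[X_1,X_3] = 5.4 / (3.0605 · 2.5298) = 5.4 / 7.7425 = 0.6974
  r[X_2,X_2] = 1 (diagonal).
  r[X_2,X_3] = 1.6 / (2.7869 · 2.5298) = 1.6 / 7.0503 = 0.2269
  r[X_3,X_3] = 1 (diagonal).

R is symmetric with unit diagonal. Assembling:

R = [[1, 0.6058, 0.6974],
 [0.6058, 1, 0.2269],
 [0.6974, 0.2269, 1]]


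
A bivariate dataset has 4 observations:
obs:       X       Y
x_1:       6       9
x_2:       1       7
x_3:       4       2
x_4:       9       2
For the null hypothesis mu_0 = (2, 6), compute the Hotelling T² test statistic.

Step 1 — sample mean vector:
  mean(X) = (6 + 1 + 4 + 9) / 4 = 20/4 = 5
  mean(Y) = (9 + 7 + 2 + 2) / 4 = 20/4 = 5
  x̄ = (5, 5),  deviation x̄ - mu_0 = (5, 5) - (2, 6) = (3, -1).

Step 2 — sample covariance matrix, S[i,j] = (1/(n-1)) · Σ_k (x_{k,i} - mean_i) · (x_{k,j} - mean_j), divisor n-1 = 3:
  S[X,X] = ((1)·(1) + (-4)·(-4) + (-1)·(-1) + (4)·(4)) / 3 = 34/3 = 11.3333
  S[X,Y] = ((1)·(4) + (-4)·(2) + (-1)·(-3) + (4)·(-3)) / 3 = -13/3 = -4.3333
  S[Y,Y] = ((4)·(4) + (2)·(2) + (-3)·(-3) + (-3)·(-3)) / 3 = 38/3 = 12.6667
  S = [[11.3333, -4.3333],
 [-4.3333, 12.6667]].

Step 3 — invert S. det(S) = 11.3333·12.6667 - (-4.3333)² = 124.7778.
  S^{-1} = (1/det) · [[d, -b], [-b, a]] = [[0.1015, 0.0347],
 [0.0347, 0.0908]].

Step 4 — quadratic form (x̄ - mu_0)^T · S^{-1} · (x̄ - mu_0):
  S^{-1} · (x̄ - mu_0) = (0.2698, 0.0134),
  (x̄ - mu_0)^T · [...] = (3)·(0.2698) + (-1)·(0.0134) = 0.7961.

Step 5 — scale by n: T² = 4 · 0.7961 = 3.1843.

T² ≈ 3.1843


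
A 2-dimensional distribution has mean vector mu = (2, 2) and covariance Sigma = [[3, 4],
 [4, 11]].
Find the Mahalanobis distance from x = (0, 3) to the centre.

Step 1 — centre the observation: (x - mu) = (-2, 1).

Step 2 — invert Sigma. det(Sigma) = 3·11 - (4)² = 17.
  Sigma^{-1} = (1/det) · [[d, -b], [-b, a]] = [[0.6471, -0.2353],
 [-0.2353, 0.1765]].

Step 3 — form the quadratic (x - mu)^T · Sigma^{-1} · (x - mu):
  Sigma^{-1} · (x - mu) = (-1.5294, 0.6471).
  (x - mu)^T · [Sigma^{-1} · (x - mu)] = (-2)·(-1.5294) + (1)·(0.6471) = 3.7059.

Step 4 — take square root: d = √(3.7059) ≈ 1.9251.

d(x, mu) = √(3.7059) ≈ 1.9251


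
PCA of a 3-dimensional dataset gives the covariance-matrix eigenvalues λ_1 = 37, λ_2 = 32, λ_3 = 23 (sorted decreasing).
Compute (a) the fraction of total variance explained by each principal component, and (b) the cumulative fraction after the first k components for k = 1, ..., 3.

Step 1 — total variance = trace(Sigma) = Σ λ_i = 37 + 32 + 23 = 92.

Step 2 — fraction explained by component i = λ_i / Σ λ:
  PC1: 37/92 = 0.4022
  PC2: 32/92 = 0.3478
  PC3: 23/92 = 0.25

Step 3 — cumulative fraction after k components = (λ_1 + ... + λ_k) / Σ λ:
  k = 1: 37/92 = 0.4022
  k = 2: (37 + 32)/92 = 69/92 = 0.75
  k = 3: (37 + 32 + 23)/92 = 92/92 = 1

Summary (fraction, with percent):

explained: PC1 0.4022 (40.22%), PC2 0.3478 (34.78%), PC3 0.25 (25%);  cumulative: 0.4022, 0.75, 1


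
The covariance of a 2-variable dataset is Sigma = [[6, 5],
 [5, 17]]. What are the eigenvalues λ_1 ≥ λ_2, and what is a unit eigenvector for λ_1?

Step 1 — characteristic polynomial of 2×2 Sigma:
  det(Sigma - λI) = λ² - trace · λ + det = 0.
  trace = 6 + 17 = 23, det = 6·17 - (5)² = 77.
Step 2 — discriminant:
  Δ = trace² - 4·det = 529 - 308 = 221.
Step 3 — eigenvalues:
  λ = (trace ± √Δ)/2 = (23 ± 14.8661)/2,
  λ_1 = 18.933,  λ_2 = 4.067.

Step 4 — unit eigenvector for λ_1: solve (Sigma - λ_1 I)v = 0. First row:
  (6 - 18.933)·v_x + (5)·v_y = 0, i.e. (-12.933)·v_x + (5)·v_y = 0,
  so v ∝ (b, λ_1 - a) = (5, 12.933) = u.
  ||u|| = √((5)² + (12.933)²) = √(192.2634) ≈ 13.8659,
  v_1 = u/||u|| ≈ (0.3606, 0.9327) (||v_1|| = 1).

λ_1 = 18.933,  λ_2 = 4.067;  v_1 ≈ (0.3606, 0.9327)


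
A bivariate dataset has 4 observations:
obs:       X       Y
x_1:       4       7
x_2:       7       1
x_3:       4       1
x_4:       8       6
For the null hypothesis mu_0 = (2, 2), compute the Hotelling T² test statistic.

Step 1 — sample mean vector:
  mean(X) = (4 + 7 + 4 + 8) / 4 = 23/4 = 5.75
  mean(Y) = (7 + 1 + 1 + 6) / 4 = 15/4 = 3.75
  x̄ = (5.75, 3.75),  deviation x̄ - mu_0 = (5.75, 3.75) - (2, 2) = (3.75, 1.75).

Step 2 — sample covariance matrix, S[i,j] = (1/(n-1)) · Σ_k (x_{k,i} - mean_i) · (x_{k,j} - mean_j), divisor n-1 = 3:
  S[X,X] = ((-1.75)·(-1.75) + (1.25)·(1.25) + (-1.75)·(-1.75) + (2.25)·(2.25)) / 3 = 12.75/3 = 4.25
  S[X,Y] = ((-1.75)·(3.25) + (1.25)·(-2.75) + (-1.75)·(-2.75) + (2.25)·(2.25)) / 3 = 0.75/3 = 0.25
  S[Y,Y] = ((3.25)·(3.25) + (-2.75)·(-2.75) + (-2.75)·(-2.75) + (2.25)·(2.25)) / 3 = 30.75/3 = 10.25
  S = [[4.25, 0.25],
 [0.25, 10.25]].

Step 3 — invert S. det(S) = 4.25·10.25 - (0.25)² = 43.5.
  S^{-1} = (1/det) · [[d, -b], [-b, a]] = [[0.2356, -0.0057],
 [-0.0057, 0.0977]].

Step 4 — quadratic form (x̄ - mu_0)^T · S^{-1} · (x̄ - mu_0):
  S^{-1} · (x̄ - mu_0) = (0.8736, 0.1494),
  (x̄ - mu_0)^T · [...] = (3.75)·(0.8736) + (1.75)·(0.1494) = 3.5374.

Step 5 — scale by n: T² = 4 · 3.5374 = 14.1494.

T² ≈ 14.1494


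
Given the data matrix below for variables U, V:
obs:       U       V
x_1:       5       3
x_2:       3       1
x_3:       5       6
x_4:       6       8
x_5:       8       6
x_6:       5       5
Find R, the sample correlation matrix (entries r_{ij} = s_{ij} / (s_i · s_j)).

Step 1 — column means:
  mean(U) = (5 + 3 + 5 + 6 + 8 + 5) / 6 = 32/6 = 5.3333
  mean(V) = (3 + 1 + 6 + 8 + 6 + 5) / 6 = 29/6 = 4.8333

Step 2 — sample variances and covariances s[i,j] = (1/(n-1)) · Σ_k (x_{k,i} - mean_i) · (x_{k,j} - mean_j), with n-1 = 5:
  s[U,U] = ((-0.3333)·(-0.3333) + (-2.3333)·(-2.3333) + (-0.3333)·(-0.3333) + (0.6667)·(0.6667) + (2.6667)·(2.6667) + (-0.3333)·(-0.3333)) / 5 = 13.3333/5 = 2.6667
  s[U,V] = ((-0.3333)·(-1.8333) + (-2.3333)·(-3.8333) + (-0.3333)·(1.1667) + (0.6667)·(3.1667) + (2.6667)·(1.1667) + (-0.3333)·(0.1667)) / 5 = 14.3333/5 = 2.8667
  s[V,V] = ((-1.8333)·(-1.8333) + (-3.8333)·(-3.8333) + (1.1667)·(1.1667) + (3.1667)·(3.1667) + (1.1667)·(1.1667) + (0.1667)·(0.1667)) / 5 = 30.8333/5 = 6.1667
  Sample standard deviations s_i = √(s[i,i]):
  s(U) = √(2.6667) = 1.633
  s(V) = √(6.1667) = 2.4833

Step 3 — r_{ij} = s_{ij} / (s_i · s_j):
  r[U,U] = 1 (diagonal).
  r[U,V] = 2.8667 / (1.633 · 2.4833) = 2.8667 / 4.0552 = 0.7069
  r[V,V] = 1 (diagonal).

R is symmetric with unit diagonal. Assembling:

R = [[1, 0.7069],
 [0.7069, 1]]


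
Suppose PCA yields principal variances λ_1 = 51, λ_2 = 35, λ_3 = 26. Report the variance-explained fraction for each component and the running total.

Step 1 — total variance = trace(Sigma) = Σ λ_i = 51 + 35 + 26 = 112.

Step 2 — fraction explained by component i = λ_i / Σ λ:
  PC1: 51/112 = 0.4554
  PC2: 35/112 = 0.3125
  PC3: 26/112 = 0.2321

Step 3 — cumulative fraction after k components = (λ_1 + ... + λ_k) / Σ λ:
  k = 1: 51/112 = 0.4554
  k = 2: (51 + 35)/112 = 86/112 = 0.7679
  k = 3: (51 + 35 + 26)/112 = 112/112 = 1

Summary (fraction, with percent):

explained: PC1 0.4554 (45.54%), PC2 0.3125 (31.25%), PC3 0.2321 (23.21%);  cumulative: 0.4554, 0.7679, 1


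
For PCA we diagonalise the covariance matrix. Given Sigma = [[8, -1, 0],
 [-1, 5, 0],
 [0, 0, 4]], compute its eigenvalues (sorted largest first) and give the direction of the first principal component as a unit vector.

Step 1 — characteristic polynomial p(λ) = det(λI - Sigma) = λ³ - tr·λ² + c_1·λ - det, where tr = trace, c_1 = sum of the principal 2×2 minors, det = det(Sigma):
  tr = 8 + 5 + 4 = 17,
  c_1 = (8·5 - (-1)²) + (8·4 - (0)²) + (5·4 - (0)²) = 39 + 32 + 20 = 91,
  det = 8·(5·4 - (0)²) - (-1)·((-1)·4 - (0)·(0)) + (0)·((-1)·(0) - 5·(0)) = 8·(20) - (-1)·(-4) + (0)·(0) = 156.
  So p(λ) = λ³ - 17λ² + 91λ - 156.
Step 2 — look for an integer root (rational root theorem: any rational root is an integer divisor of 156). Testing λ = 4:
  p(4) = 64 - 272 + 364 - 156 = 0  ✓
  Dividing out (λ - 4): p(λ) = (λ - 4)(λ² - 13λ + 39).
Step 3 — remaining eigenvalues from the quadratic λ² - 13λ + 39 = 0:
  Δ = 13² - 4·39 = 169 - 156 = 13,  λ = (13 ± √13)/2 = (13 ± 3.6056)/2 ≈ 8.3028 or 4.6972.
  Sorted: λ_1 = 8.3028,  λ_2 = 4.6972,  λ_3 = 4  (check: sum = 17 = tr ✓).

Step 4 — unit eigenvector for λ_1 ≈ 8.3028: v spans the null space of (Sigma - λ_1 I), whose rows are
  r_1 = (-0.3028, -1, 0),  r_2 = (-1, -3.3028, 0),  r_3 = (0, 0, -4.3028).
  v is orthogonal to every row, so take v ∝ r_1 × r_3 = ((-1)·(-4.3028) - (0)·(0), (0)·(0) - (-0.3028)·(-4.3028), (-0.3028)·(0) - (-1)·(0)) ≈ (4.3028, -1.3028, 0).
  Let u = (4.3028, -1.3028, 0).
  ||u|| = √((4.3028)² + (-1.3028)² + (0)²) = √(20.2111) ≈ 4.4957,  v_1 = u/||u|| ≈ (0.9571, -0.2898, 0) (||v_1|| = 1).

λ_1 = 8.3028,  λ_2 = 4.6972,  λ_3 = 4;  v_1 ≈ (0.9571, -0.2898, 0)


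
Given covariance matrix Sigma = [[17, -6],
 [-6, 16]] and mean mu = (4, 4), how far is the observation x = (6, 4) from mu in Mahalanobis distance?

Step 1 — centre the observation: (x - mu) = (2, 0).

Step 2 — invert Sigma. det(Sigma) = 17·16 - (-6)² = 236.
  Sigma^{-1} = (1/det) · [[d, -b], [-b, a]] = [[0.0678, 0.0254],
 [0.0254, 0.072]].

Step 3 — form the quadratic (x - mu)^T · Sigma^{-1} · (x - mu):
  Sigma^{-1} · (x - mu) = (0.1356, 0.0508).
  (x - mu)^T · [Sigma^{-1} · (x - mu)] = (2)·(0.1356) + (0)·(0.0508) = 0.2712.

Step 4 — take square root: d = √(0.2712) ≈ 0.5208.

d(x, mu) = √(0.2712) ≈ 0.5208


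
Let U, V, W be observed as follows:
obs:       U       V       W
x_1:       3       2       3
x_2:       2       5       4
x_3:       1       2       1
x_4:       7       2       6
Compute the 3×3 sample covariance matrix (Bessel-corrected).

Step 1 — column means:
  mean(U) = (3 + 2 + 1 + 7) / 4 = 13/4 = 3.25
  mean(V) = (2 + 5 + 2 + 2) / 4 = 11/4 = 2.75
  mean(W) = (3 + 4 + 1 + 6) / 4 = 14/4 = 3.5

Step 2 — sample covariance S[i,j] = (1/(n-1)) · Σ_k (x_{k,i} - mean_i) · (x_{k,j} - mean_j), with n-1 = 3.
  S[U,U] = ((-0.25)·(-0.25) + (-1.25)·(-1.25) + (-2.25)·(-2.25) + (3.75)·(3.75)) / 3 = 20.75/3 = 6.9167
  S[U,V] = ((-0.25)·(-0.75) + (-1.25)·(2.25) + (-2.25)·(-0.75) + (3.75)·(-0.75)) / 3 = -3.75/3 = -1.25
  S[U,W] = ((-0.25)·(-0.5) + (-1.25)·(0.5) + (-2.25)·(-2.5) + (3.75)·(2.5)) / 3 = 14.5/3 = 4.8333
  S[V,V] = ((-0.75)·(-0.75) + (2.25)·(2.25) + (-0.75)·(-0.75) + (-0.75)·(-0.75)) / 3 = 6.75/3 = 2.25
  S[V,W] = ((-0.75)·(-0.5) + (2.25)·(0.5) + (-0.75)·(-2.5) + (-0.75)·(2.5)) / 3 = 1.5/3 = 0.5
  S[W,W] = ((-0.5)·(-0.5) + (0.5)·(0.5) + (-2.5)·(-2.5) + (2.5)·(2.5)) / 3 = 13/3 = 4.3333

S is symmetric (S[j,i] = S[i,j]). Assembling:

S = [[6.9167, -1.25, 4.8333],
 [-1.25, 2.25, 0.5],
 [4.8333, 0.5, 4.3333]]


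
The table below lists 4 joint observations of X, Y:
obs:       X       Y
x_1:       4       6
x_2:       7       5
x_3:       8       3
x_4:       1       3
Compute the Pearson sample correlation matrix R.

Step 1 — column means:
  mean(X) = (4 + 7 + 8 + 1) / 4 = 20/4 = 5
  mean(Y) = (6 + 5 + 3 + 3) / 4 = 17/4 = 4.25

Step 2 — sample variances and covariances s[i,j] = (1/(n-1)) · Σ_k (x_{k,i} - mean_i) · (x_{k,j} - mean_j), with n-1 = 3:
  s[X,X] = ((-1)·(-1) + (2)·(2) + (3)·(3) + (-4)·(-4)) / 3 = 30/3 = 10
  s[X,Y] = ((-1)·(1.75) + (2)·(0.75) + (3)·(-1.25) + (-4)·(-1.25)) / 3 = 1/3 = 0.3333
  s[Y,Y] = ((1.75)·(1.75) + (0.75)·(0.75) + (-1.25)·(-1.25) + (-1.25)·(-1.25)) / 3 = 6.75/3 = 2.25
  Sample standard deviations s_i = √(s[i,i]):
  s(X) = √(10) = 3.1623
  s(Y) = √(2.25) = 1.5

Step 3 — r_{ij} = s_{ij} / (s_i · s_j):
  r[X,X] = 1 (diagonal).
  r[X,Y] = 0.3333 / (3.1623 · 1.5) = 0.3333 / 4.7434 = 0.0703
  r[Y,Y] = 1 (diagonal).

R is symmetric with unit diagonal. Assembling:

R = [[1, 0.0703],
 [0.0703, 1]]


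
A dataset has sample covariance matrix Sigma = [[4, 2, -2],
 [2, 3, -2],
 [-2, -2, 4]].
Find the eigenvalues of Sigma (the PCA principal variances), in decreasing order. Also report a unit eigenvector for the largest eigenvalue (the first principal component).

Step 1 — characteristic polynomial p(λ) = det(λI - Sigma) = λ³ - tr·λ² + c_1·λ - det, where tr = trace, c_1 = sum of the principal 2×2 minors, det = det(Sigma):
  tr = 4 + 3 + 4 = 11,
  c_1 = (4·3 - (2)²) + (4·4 - (-2)²) + (3·4 - (-2)²) = 8 + 12 + 8 = 28,
  det = 4·(3·4 - (-2)²) - (2)·((2)·4 - (-2)·(-2)) + (-2)·((2)·(-2) - 3·(-2)) = 4·(8) - (2)·(4) + (-2)·(2) = 20.
  So p(λ) = λ³ - 11λ² + 28λ - 20.
Step 2 — look for an integer root (rational root theorem: any rational root is an integer divisor of 20). Testing λ = 2:
  p(2) = 8 - 44 + 56 - 20 = 0  ✓
  Dividing out (λ - 2): p(λ) = (λ - 2)(λ² - 9λ + 10).
Step 3 — remaining eigenvalues from the quadratic λ² - 9λ + 10 = 0:
  Δ = 9² - 4·10 = 81 - 40 = 41,  λ = (9 ± √41)/2 = (9 ± 6.4031)/2 ≈ 7.7016 or 1.2984.
  Sorted: λ_1 = 7.7016,  λ_2 = 2,  λ_3 = 1.2984  (check: sum = 11 = tr ✓).

Step 4 — unit eigenvector for λ_1 ≈ 7.7016: v spans the null space of (Sigma - λ_1 I), whose rows are
  r_1 = (-3.7016, 2, -2),  r_2 = (2, -4.7016, -2),  r_3 = (-2, -2, -3.7016).
  v is orthogonal to every row, so take v ∝ r_1 × r_2 = ((2)·(-2) - (-2)·(-4.7016), (-2)·(2) - (-3.7016)·(-2), (-3.7016)·(-4.7016) - (2)·(2)) ≈ (-13.4031, -11.4031, 13.4031).
  Rescale (multiply by -1 so the first nonzero entry is positive): u = (13.4031, 11.4031, -13.4031).
  ||u|| = √((13.4031)² + (11.4031)² + (-13.4031)²) = √(489.3187) ≈ 22.1205,  v_1 = u/||u|| ≈ (0.6059, 0.5155, -0.6059) (||v_1|| = 1).

λ_1 = 7.7016,  λ_2 = 2,  λ_3 = 1.2984;  v_1 ≈ (0.6059, 0.5155, -0.6059)
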